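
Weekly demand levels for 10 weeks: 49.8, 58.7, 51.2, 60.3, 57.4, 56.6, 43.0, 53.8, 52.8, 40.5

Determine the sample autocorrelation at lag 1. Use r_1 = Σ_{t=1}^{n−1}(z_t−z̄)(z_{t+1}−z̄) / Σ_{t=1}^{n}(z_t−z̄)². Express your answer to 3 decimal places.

-0.078

Mean z̄ = (49.8 + 58.7 + 51.2 + 60.3 + 57.4 + 56.6 + 43.0 + 53.8 + 52.8 + 40.5)/10 = 52.4100
Numerator Σ_{t=1}^{9}(z_t−z̄)(z_{t+1}−z̄) = -29.9061
Denominator Σ(z_t−z̄)² = 385.0290
r_1 = -29.9061 / 385.0290 = -0.078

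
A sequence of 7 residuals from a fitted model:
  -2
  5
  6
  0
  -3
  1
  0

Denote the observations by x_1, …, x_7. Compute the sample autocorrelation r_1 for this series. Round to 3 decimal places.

0.103

Mean x̄ = (-2 + 5 + 6 + 0 − 3 + 1 + 0)/7 = 1.0000
Deviations from mean: -3.0000, 4.0000, 5.0000, -1.0000, -4.0000, 0.0000, -1.0000
Numerator Σ_{t=1}^{6}(x_t−x̄)(x_{t+1}−x̄) = 7.0000
Denominator Σ(x_t−x̄)² = 68.0000
r_1 = 7.0000 / 68.0000 = 0.103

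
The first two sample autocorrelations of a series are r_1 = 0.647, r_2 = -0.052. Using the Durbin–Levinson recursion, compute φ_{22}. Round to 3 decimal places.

-0.809

φ_{22} = (r_2 − r_1²) / (1 − r_1²)
r_1² = (0.647)² = 0.418609
Numerator = -0.052 − 0.4186 = -0.4706; denominator = 1 − 0.4186 = 0.5814
φ_{22} = -0.4706 / 0.5814 = -0.809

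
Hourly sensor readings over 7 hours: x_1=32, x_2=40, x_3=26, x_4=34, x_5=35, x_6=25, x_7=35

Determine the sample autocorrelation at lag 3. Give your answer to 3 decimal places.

0.416

Mean x̄ = (32 + 40 + 26 + 34 + 35 + 25 + 35)/7 = 32.4286
Deviations from mean: -0.4286, 7.5714, -6.4286, 1.5714, 2.5714, -7.4286, 2.5714
Σ(x_t−x̄)(x_{t+3}−x̄) = (-0.6735) + (19.4694) + (47.7551) + (4.0408) = 70.5918
Denominator Σ(x_t−x̄)² = 169.7143
r_3 = 70.5918 / 169.7143 = 0.416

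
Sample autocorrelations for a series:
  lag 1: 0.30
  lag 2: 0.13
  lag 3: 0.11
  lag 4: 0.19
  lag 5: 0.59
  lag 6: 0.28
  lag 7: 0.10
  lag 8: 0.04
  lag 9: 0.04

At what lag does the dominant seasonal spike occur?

5

The largest autocorrelation is r_5 = 0.59; the remaining lags stay at or below 0.30. The elevated value at lag 1 (0.30), dropping to 0.13 at lag 2, reflects decaying short-term dependence rather than seasonality.
The dominant spike at lag 5 indicates a seasonal period of 5.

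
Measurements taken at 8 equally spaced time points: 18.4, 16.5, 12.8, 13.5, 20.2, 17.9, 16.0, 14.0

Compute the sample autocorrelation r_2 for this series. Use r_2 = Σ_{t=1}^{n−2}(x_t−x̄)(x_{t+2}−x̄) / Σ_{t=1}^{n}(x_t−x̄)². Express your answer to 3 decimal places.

Mean x̄ = (18.4 + 16.5 + 12.8 + 13.5 + 20.2 + 17.9 + 16.0 + 14.0)/8 = 16.1625
Numerator Σ_{t=1}^{6}(x_t−x̄)(x_{t+2}−x̄) = -31.0378
Denominator Σ(x_t−x̄)² = 47.5388
r_2 = -31.0378 / 47.5388 = -0.653

-0.653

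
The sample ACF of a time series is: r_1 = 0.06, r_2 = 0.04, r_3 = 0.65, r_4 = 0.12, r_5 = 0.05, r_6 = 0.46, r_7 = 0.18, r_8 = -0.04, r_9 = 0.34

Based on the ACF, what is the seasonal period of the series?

3

The largest autocorrelation is r_3 = 0.65, with weaker echoes at lags 6 (0.46) and 9 (0.34); the remaining lags stay at or below 0.18.
The dominant spike at lag 3 indicates a seasonal period of 3.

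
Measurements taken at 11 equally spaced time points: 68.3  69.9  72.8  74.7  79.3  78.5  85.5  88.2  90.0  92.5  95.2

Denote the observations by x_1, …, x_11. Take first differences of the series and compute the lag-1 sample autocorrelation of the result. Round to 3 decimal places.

-0.631

First differences Δx: 1.6, 2.9, 1.9, 4.6, -0.8, 7.0, 2.7, 1.8, 2.5, 2.7
Mean of differences = 2.6900
Numerator Σ(Δx_t−Δx̄)(Δx_{t+1}−Δx̄) = -23.4101
Denominator Σ(Δx_t−Δx̄)² = 37.0890
r_1(Δx) = -23.4101 / 37.0890 = -0.631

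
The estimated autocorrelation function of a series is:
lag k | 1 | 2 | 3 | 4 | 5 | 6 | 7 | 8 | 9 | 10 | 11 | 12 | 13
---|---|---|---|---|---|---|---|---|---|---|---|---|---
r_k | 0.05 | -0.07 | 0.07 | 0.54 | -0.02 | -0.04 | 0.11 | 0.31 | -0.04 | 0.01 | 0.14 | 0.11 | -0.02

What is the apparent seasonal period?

4

The largest autocorrelation is r_4 = 0.54, with a weaker echo at lag 8 (0.31); the remaining lags stay at or below 0.14.
The dominant spike at lag 4 indicates a seasonal period of 4.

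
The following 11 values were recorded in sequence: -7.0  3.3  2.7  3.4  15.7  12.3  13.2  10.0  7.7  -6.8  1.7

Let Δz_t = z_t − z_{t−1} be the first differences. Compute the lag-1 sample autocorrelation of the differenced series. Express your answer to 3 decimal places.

-0.214

First differences Δz: 10.3, -0.6, 0.7, 12.3, -3.4, 0.9, -3.2, -2.3, -14.5, 8.5
Mean of differences = 0.8700
Numerator Σ(Δz_t−Δz̄)(Δz_{t+1}−Δz̄) = -120.2599
Denominator Σ(Δz_t−Δz̄)² = 561.0610
r_1(Δz) = -120.2599 / 561.0610 = -0.214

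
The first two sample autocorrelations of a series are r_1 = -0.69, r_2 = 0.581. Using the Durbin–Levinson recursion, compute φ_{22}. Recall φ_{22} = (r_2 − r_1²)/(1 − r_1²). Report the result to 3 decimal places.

φ_{22} = (r_2 − r_1²) / (1 − r_1²)
r_1² = (-0.69)² = 0.4761
Numerator = 0.581 − 0.4761 = 0.1049; denominator = 1 − 0.4761 = 0.5239
φ_{22} = 0.1049 / 0.5239 = 0.200

0.200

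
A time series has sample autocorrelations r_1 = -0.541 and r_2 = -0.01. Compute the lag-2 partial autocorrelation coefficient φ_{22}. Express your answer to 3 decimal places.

φ_{22} = (r_2 − r_1²) / (1 − r_1²)
r_1² = (-0.541)² = 0.292681
Numerator = -0.01 − 0.2927 = -0.3027; denominator = 1 − 0.2927 = 0.7073
φ_{22} = -0.3027 / 0.7073 = -0.428

-0.428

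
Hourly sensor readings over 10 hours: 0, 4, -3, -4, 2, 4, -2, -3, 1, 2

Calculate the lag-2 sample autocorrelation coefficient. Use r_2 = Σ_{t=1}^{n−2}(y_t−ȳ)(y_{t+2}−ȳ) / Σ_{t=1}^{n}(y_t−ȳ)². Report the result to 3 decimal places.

Mean ȳ = (0 + 4 − 3 − 4 + 2 + 4 − 2 − 3 + 1 + 2)/10 = 0.1000
Numerator Σ_{t=1}^{8}(y_t−ȳ)(y_{t+2}−ȳ) = -61.4200
Denominator Σ(y_t−ȳ)² = 78.9000
r_2 = -61.4200 / 78.9000 = -0.778

-0.778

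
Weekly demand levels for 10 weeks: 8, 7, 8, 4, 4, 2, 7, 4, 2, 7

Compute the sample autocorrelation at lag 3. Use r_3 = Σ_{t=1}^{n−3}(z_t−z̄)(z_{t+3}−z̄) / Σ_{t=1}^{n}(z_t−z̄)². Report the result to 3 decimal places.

-0.027

Mean z̄ = (8 + 7 + 8 + 4 + 4 + 2 + 7 + 4 + 2 + 7)/10 = 5.3000
Numerator Σ_{t=1}^{7}(z_t−z̄)(z_{t+3}−z̄) = -1.3700
Denominator Σ(z_t−z̄)² = 50.1000
r_3 = -1.3700 / 50.1000 = -0.027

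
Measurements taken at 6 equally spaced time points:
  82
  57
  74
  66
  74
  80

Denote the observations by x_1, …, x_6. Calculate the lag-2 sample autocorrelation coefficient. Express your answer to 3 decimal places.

Mean x̄ = (82 + 57 + 74 + 66 + 74 + 80)/6 = 72.1667
Deviations from mean: 9.8333, -15.1667, 1.8333, -6.1667, 1.8333, 7.8333
Numerator Σ_{t=1}^{4}(x_t−x̄)(x_{t+2}−x̄) = 66.6111
Denominator Σ(x_t−x̄)² = 432.8333
r_2 = 66.6111 / 432.8333 = 0.154

0.154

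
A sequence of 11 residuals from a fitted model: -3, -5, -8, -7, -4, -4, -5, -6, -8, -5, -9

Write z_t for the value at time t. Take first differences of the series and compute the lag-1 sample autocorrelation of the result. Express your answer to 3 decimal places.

First differences Δz: -2, -3, 1, 3, 0, -1, -1, -2, 3, -4
Mean of differences = -0.6000
Numerator Σ(Δz_t−Δz̄)(Δz_{t+1}−Δz̄) = -9.3600
Denominator Σ(Δz_t−Δz̄)² = 50.4000
r_1(Δz) = -9.3600 / 50.4000 = -0.186

-0.186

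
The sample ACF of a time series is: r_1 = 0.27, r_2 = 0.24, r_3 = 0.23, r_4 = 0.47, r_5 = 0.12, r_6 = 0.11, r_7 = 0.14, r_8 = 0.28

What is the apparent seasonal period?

4

The largest autocorrelation is r_4 = 0.47, with a weaker echo at lag 8 (0.28); the remaining lags stay at or below 0.27. The elevated value at lag 1 (0.27), dropping to 0.24 at lag 2, reflects decaying short-term dependence rather than seasonality.
The dominant spike at lag 4 indicates a seasonal period of 4.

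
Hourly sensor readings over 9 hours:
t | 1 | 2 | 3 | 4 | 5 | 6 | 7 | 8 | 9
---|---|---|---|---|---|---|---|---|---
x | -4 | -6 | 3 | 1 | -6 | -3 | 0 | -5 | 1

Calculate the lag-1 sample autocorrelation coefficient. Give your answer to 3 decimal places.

Mean x̄ = (-4 − 6 + 3 + 1 − 6 − 3 + 0 − 5 + 1)/9 = -2.1111
Numerator Σ_{t=1}^{8}(x_t−x̄)(x_{t+1}−x̄) = -22.2346
Denominator Σ(x_t−x̄)² = 92.8889
r_1 = -22.2346 / 92.8889 = -0.239

-0.239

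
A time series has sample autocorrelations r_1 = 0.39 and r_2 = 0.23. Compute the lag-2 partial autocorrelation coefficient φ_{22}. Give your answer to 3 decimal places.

φ_{22} = (r_2 − r_1²) / (1 − r_1²)
r_1² = (0.39)² = 0.1521
Numerator = 0.23 − 0.1521 = 0.0779; denominator = 1 − 0.1521 = 0.8479
φ_{22} = 0.0779 / 0.8479 = 0.092

0.092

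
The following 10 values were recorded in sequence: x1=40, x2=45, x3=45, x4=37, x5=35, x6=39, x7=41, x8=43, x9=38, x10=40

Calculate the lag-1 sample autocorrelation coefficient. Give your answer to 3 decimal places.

Mean x̄ = (40 + 45 + 45 + 37 + 35 + 39 + 41 + 43 + 38 + 40)/10 = 40.3000
Numerator Σ_{t=1}^{9}(x_t−x̄)(x_{t+1}−x̄) = 25.0100
Denominator Σ(x_t−x̄)² = 98.1000
r_1 = 25.0100 / 98.1000 = 0.255

0.255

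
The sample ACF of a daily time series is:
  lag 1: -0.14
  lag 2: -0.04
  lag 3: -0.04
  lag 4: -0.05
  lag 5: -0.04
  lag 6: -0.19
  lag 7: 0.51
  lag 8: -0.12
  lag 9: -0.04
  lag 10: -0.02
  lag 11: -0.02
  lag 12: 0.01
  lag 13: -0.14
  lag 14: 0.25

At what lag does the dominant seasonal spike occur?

7

The largest autocorrelation is r_7 = 0.51, with a weaker echo at lag 14 (0.25); the remaining lags stay at or below 0.01.
The dominant spike at lag 7 indicates a seasonal period of 7.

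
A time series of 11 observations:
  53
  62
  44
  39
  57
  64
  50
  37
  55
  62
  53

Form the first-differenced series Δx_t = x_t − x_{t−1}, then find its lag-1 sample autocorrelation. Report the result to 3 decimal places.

First differences Δx: 9, -18, -5, 18, 7, -14, -13, 18, 7, -9
Mean of differences = 0.0000
Numerator Σ(Δx_t−Δx̄)(Δx_{t+1}−Δx̄) = -123.0000
Denominator Σ(Δx_t−Δx̄)² = 1622.0000
r_1(Δx) = -123.0000 / 1622.0000 = -0.076

-0.076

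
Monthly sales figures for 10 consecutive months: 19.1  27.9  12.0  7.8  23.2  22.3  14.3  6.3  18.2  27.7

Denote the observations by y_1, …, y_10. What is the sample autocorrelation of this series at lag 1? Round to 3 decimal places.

Mean ȳ = (19.1 + 27.9 + 12.0 + 7.8 + 23.2 + 22.3 + 14.3 + 6.3 + 18.2 + 27.7)/10 = 17.8800
Numerator Σ_{t=1}^{9}(y_t−ȳ)(y_{t+1}−ȳ) = 7.5356
Denominator Σ(y_t−ȳ)² = 529.3560
r_1 = 7.5356 / 529.3560 = 0.014

0.014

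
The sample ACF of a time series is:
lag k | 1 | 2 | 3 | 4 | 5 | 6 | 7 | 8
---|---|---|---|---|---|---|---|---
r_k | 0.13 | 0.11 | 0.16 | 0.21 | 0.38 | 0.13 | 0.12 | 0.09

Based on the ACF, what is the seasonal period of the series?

5

The largest autocorrelation is r_5 = 0.38; the remaining lags stay at or below 0.21.
The dominant spike at lag 5 indicates a seasonal period of 5.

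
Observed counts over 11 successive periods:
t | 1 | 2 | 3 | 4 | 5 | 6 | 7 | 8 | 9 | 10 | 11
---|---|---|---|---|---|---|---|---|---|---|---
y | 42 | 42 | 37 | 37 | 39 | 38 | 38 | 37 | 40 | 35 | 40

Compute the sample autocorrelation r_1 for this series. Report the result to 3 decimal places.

-0.063

Mean ȳ = (42 + 42 + 37 + 37 + 39 + 38 + 38 + 37 + 40 + 35 + 40)/11 = 38.6364
Numerator Σ_{t=1}^{10}(y_t−ȳ)(y_{t+1}−ȳ) = -3.0413
Denominator Σ(y_t−ȳ)² = 48.5455
r_1 = -3.0413 / 48.5455 = -0.063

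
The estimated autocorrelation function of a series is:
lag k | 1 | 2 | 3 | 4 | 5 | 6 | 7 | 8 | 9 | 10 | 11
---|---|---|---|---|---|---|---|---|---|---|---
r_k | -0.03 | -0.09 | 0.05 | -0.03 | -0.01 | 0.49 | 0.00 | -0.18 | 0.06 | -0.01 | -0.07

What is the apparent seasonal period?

The largest autocorrelation is r_6 = 0.49; the remaining lags stay at or below 0.06.
The dominant spike at lag 6 indicates a seasonal period of 6.

6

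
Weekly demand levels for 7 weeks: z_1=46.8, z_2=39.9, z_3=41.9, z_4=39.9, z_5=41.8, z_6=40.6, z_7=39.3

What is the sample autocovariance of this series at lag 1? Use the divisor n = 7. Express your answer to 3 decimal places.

-1.240

Mean z̄ = (46.8 + 39.9 + 41.9 + 39.9 + 41.8 + 40.6 + 39.3)/7 = 41.4571
Deviations: 5.3429, -1.5571, 0.4429, -1.5571, 0.3429, -0.8571, -2.1571
Σ_{t=1}^{6}(z_t−z̄)(z_{t+1}−z̄) = -8.6776
γ_1 = -8.6776 / 7 = -1.240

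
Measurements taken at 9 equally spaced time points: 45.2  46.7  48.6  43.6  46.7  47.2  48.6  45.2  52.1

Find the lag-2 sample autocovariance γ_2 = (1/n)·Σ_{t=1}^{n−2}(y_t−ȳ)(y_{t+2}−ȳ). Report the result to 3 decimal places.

Mean ȳ = (45.2 + 46.7 + 48.6 + 43.6 + 46.7 + 47.2 + 48.6 + 45.2 + 52.1)/9 = 47.1000
Σ_{t=1}^{7}(y_t−ȳ)(y_{t+2}−ȳ) = 4.3100
γ_2 = 4.3100 / 9 = 0.479

0.479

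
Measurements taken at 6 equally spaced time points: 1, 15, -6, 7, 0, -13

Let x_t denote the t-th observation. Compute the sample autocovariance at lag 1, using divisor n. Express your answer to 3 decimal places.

Mean x̄ = (1 + 15 − 6 + 7 + 0 − 13)/6 = 0.6667
Σ_{t=1}^{5}(x_t−x̄)(x_{t+1}−x̄) = -128.1111
γ_1 = -128.1111 / 6 = -21.352

-21.352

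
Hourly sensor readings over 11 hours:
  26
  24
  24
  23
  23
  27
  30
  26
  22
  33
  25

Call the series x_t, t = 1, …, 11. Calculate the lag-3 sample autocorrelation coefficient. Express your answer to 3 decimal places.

Mean x̄ = (26 + 24 + 24 + 23 + 23 + 27 + 30 + 26 + 22 + 33 + 25)/11 = 25.7273
Numerator Σ_{t=1}^{8}(x_t−x̄)(x_{t+3}−x̄) = 15.5041
Denominator Σ(x_t−x̄)² = 108.1818
r_3 = 15.5041 / 108.1818 = 0.143

0.143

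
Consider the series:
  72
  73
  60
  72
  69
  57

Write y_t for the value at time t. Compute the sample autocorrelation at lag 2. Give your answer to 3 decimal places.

Mean ȳ = (72 + 73 + 60 + 72 + 69 + 57)/6 = 67.1667
Numerator Σ_{t=1}^{4}(y_t−ȳ)(y_{t+2}−ȳ) = -68.7222
Denominator Σ(y_t−ȳ)² = 238.8333
r_2 = -68.7222 / 238.8333 = -0.288

-0.288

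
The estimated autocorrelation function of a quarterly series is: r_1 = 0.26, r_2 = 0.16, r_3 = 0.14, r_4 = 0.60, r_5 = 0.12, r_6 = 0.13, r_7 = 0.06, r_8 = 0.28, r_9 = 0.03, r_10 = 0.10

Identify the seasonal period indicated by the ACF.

The largest autocorrelation is r_4 = 0.60, with a weaker echo at lag 8 (0.28); the remaining lags stay at or below 0.26. The elevated value at lag 1 (0.26), dropping to 0.16 at lag 2, reflects decaying short-term dependence rather than seasonality.
The dominant spike at lag 4 indicates a seasonal period of 4.

4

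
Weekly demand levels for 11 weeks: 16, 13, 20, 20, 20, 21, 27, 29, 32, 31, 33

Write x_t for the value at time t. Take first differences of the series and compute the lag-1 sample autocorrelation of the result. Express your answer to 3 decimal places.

-0.422

First differences Δx: -3, 7, 0, 0, 1, 6, 2, 3, -1, 2
Mean of differences = 1.7000
Numerator Σ(Δx_t−Δx̄)(Δx_{t+1}−Δx̄) = -35.4900
Denominator Σ(Δx_t−Δx̄)² = 84.1000
r_1(Δx) = -35.4900 / 84.1000 = -0.422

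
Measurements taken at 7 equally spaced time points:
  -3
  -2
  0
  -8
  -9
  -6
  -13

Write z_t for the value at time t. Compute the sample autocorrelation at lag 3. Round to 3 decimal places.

Mean z̄ = (-3 − 2 + 0 − 8 − 9 − 6 − 13)/7 = -5.8571
Σ(z_t−z̄)(z_{t+3}−z̄) = (-6.1224) + (-12.1224) + (-0.8367) + (15.3061) = -3.7755
Denominator Σ(z_t−z̄)² = 122.8571
r_3 = -3.7755 / 122.8571 = -0.031

-0.031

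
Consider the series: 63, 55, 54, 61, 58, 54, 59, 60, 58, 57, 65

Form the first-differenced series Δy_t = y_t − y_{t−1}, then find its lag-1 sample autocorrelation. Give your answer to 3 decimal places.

First differences Δy: -8, -1, 7, -3, -4, 5, 1, -2, -1, 8
Mean of differences = 0.2000
Numerator Σ(Δy_t−Δȳ)(Δy_{t+1}−Δȳ) = -31.4400
Denominator Σ(Δy_t−Δȳ)² = 233.6000
r_1(Δy) = -31.4400 / 233.6000 = -0.135

-0.135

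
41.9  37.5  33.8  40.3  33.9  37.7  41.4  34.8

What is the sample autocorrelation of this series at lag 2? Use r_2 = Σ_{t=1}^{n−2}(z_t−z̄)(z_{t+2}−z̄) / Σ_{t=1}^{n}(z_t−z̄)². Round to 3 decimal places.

-0.214

Mean z̄ = (41.9 + 37.5 + 33.8 + 40.3 + 33.9 + 37.7 + 41.4 + 34.8)/8 = 37.6625
Deviations from mean: 4.2375, -0.1625, -3.8625, 2.6375, -3.7625, 0.0375, 3.7375, -2.8625
Numerator Σ_{t=1}^{6}(z_t−z̄)(z_{t+2}−z̄) = -16.3341
Denominator Σ(z_t−z̄)² = 76.1788
r_2 = -16.3341 / 76.1788 = -0.214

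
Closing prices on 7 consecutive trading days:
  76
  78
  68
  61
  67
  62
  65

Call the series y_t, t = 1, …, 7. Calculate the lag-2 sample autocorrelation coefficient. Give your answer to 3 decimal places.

-0.092

Mean ȳ = (76 + 78 + 68 + 61 + 67 + 62 + 65)/7 = 68.1429
Deviations from mean: 7.8571, 9.8571, -0.1429, -7.1429, -1.1429, -6.1429, -3.1429
Numerator Σ_{t=1}^{5}(y_t−ȳ)(y_{t+2}−ȳ) = -23.8980
Denominator Σ(y_t−ȳ)² = 258.8571
r_2 = -23.8980 / 258.8571 = -0.092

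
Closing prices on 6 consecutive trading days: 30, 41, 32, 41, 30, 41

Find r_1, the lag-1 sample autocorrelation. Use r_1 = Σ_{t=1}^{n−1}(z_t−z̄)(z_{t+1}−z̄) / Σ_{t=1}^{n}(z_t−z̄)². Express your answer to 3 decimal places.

-0.799

Mean z̄ = (30 + 41 + 32 + 41 + 30 + 41)/6 = 35.8333
Numerator Σ_{t=1}^{5}(z_t−z̄)(z_{t+1}−z̄) = -130.0278
Denominator Σ(z_t−z̄)² = 162.8333
r_1 = -130.0278 / 162.8333 = -0.799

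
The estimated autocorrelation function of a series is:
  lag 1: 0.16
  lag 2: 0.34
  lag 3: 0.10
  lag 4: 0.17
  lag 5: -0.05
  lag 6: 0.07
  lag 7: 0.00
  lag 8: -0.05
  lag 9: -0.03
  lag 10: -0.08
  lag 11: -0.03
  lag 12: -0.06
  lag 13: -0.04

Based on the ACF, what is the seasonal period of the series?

The largest autocorrelation is r_2 = 0.34, with a weaker echo at lag 4 (0.17); the remaining lags stay at or below 0.16.
The dominant spike at lag 2 indicates a seasonal period of 2.

2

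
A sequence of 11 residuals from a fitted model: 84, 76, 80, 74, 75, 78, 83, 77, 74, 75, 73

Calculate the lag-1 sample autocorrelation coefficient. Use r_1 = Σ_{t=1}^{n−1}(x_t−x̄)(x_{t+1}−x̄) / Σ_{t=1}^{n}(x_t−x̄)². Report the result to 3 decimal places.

Mean x̄ = (84 + 76 + 80 + 74 + 75 + 78 + 83 + 77 + 74 + 75 + 73)/11 = 77.1818
Numerator Σ_{t=1}^{10}(x_t−x̄)(x_{t+1}−x̄) = 5.1488
Denominator Σ(x_t−x̄)² = 137.6364
r_1 = 5.1488 / 137.6364 = 0.037

0.037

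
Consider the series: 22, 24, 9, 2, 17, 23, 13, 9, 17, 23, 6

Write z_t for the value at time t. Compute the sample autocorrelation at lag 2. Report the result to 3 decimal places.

Mean z̄ = (22 + 24 + 9 + 2 + 17 + 23 + 13 + 9 + 17 + 23 + 6)/11 = 15.0000
Numerator Σ_{t=1}^{9}(z_t−z̄)(z_{t+2}−z̄) = -397.0000
Denominator Σ(z_t−z̄)² = 592.0000
r_2 = -397.0000 / 592.0000 = -0.671

-0.671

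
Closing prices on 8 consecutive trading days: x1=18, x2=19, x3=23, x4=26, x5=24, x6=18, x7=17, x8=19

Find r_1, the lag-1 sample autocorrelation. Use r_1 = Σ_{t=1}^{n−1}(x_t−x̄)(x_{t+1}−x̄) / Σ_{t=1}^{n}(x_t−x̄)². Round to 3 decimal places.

0.490

Mean x̄ = (18 + 19 + 23 + 26 + 24 + 18 + 17 + 19)/8 = 20.5000
Deviations from mean: -2.5000, -1.5000, 2.5000, 5.5000, 3.5000, -2.5000, -3.5000, -1.5000
Σ(x_t−x̄)(x_{t+1}−x̄) = (3.7500) + (-3.7500) + (13.7500) + (19.2500) + (-8.7500) + (8.7500) + (5.2500) = 38.2500
Denominator Σ(x_t−x̄)² = 78.0000
r_1 = 38.2500 / 78.0000 = 0.490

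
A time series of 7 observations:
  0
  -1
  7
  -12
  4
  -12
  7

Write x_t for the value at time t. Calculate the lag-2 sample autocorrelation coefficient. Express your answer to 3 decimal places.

Mean x̄ = (0 − 1 + 7 − 12 + 4 − 12 + 7)/7 = -1.0000
Σ(x_t−x̄)(x_{t+2}−x̄) = (8.0000) + (0.0000) + (40.0000) + (121.0000) + (40.0000) = 209.0000
Denominator Σ(x_t−x̄)² = 396.0000
r_2 = 209.0000 / 396.0000 = 0.528

0.528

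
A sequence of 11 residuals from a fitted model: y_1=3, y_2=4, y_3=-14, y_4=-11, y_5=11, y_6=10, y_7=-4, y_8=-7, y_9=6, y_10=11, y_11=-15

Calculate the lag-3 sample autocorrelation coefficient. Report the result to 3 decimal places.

-0.042

Mean ȳ = (3 + 4 − 14 − 11 + 11 + 10 − 4 − 7 + 6 + 11 − 15)/11 = -0.5455
Numerator Σ_{t=1}^{8}(y_t−ȳ)(y_{t+3}−ȳ) = -42.4380
Denominator Σ(y_t−ȳ)² = 1006.7273
r_3 = -42.4380 / 1006.7273 = -0.042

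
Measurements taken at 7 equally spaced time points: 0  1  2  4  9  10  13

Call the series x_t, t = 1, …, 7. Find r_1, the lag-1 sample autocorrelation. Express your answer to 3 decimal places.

Mean x̄ = (0 + 1 + 2 + 4 + 9 + 10 + 13)/7 = 5.5714
Deviations from mean: -5.5714, -4.5714, -3.5714, -1.5714, 3.4286, 4.4286, 7.4286
Numerator Σ_{t=1}^{6}(x_t−x̄)(x_{t+1}−x̄) = 90.1020
Denominator Σ(x_t−x̄)² = 153.7143
r_1 = 90.1020 / 153.7143 = 0.586

0.586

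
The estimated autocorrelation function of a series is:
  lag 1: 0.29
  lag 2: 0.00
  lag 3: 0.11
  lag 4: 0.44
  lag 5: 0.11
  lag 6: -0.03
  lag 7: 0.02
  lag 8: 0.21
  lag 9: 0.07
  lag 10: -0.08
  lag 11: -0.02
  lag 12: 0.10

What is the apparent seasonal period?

4

The largest autocorrelation is r_4 = 0.44; the remaining lags stay at or below 0.29. The elevated value at lag 1 (0.29), dropping to 0.00 at lag 2, reflects decaying short-term dependence rather than seasonality.
The dominant spike at lag 4 indicates a seasonal period of 4.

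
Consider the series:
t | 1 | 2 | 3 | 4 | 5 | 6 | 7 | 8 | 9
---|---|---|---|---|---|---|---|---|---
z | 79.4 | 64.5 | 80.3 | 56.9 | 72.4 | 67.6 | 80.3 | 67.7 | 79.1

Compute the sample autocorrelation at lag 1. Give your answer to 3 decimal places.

Mean z̄ = (79.4 + 64.5 + 80.3 + 56.9 + 72.4 + 67.6 + 80.3 + 67.7 + 79.1)/9 = 72.0222
Numerator Σ_{t=1}^{8}(z_t−z̄)(z_{t+1}−z̄) = -353.3027
Denominator Σ(z_t−z̄)² = 565.2156
r_1 = -353.3027 / 565.2156 = -0.625

-0.625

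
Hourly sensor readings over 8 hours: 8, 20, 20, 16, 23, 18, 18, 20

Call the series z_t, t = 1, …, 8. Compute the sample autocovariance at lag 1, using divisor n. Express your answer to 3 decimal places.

Mean z̄ = (8 + 20 + 20 + 16 + 23 + 18 + 18 + 20)/8 = 17.8750
Σ_{t=1}^{7}(z_t−z̄)(z_{t+1}−z̄) = -29.1406
γ_1 = -29.1406 / 8 = -3.643

-3.643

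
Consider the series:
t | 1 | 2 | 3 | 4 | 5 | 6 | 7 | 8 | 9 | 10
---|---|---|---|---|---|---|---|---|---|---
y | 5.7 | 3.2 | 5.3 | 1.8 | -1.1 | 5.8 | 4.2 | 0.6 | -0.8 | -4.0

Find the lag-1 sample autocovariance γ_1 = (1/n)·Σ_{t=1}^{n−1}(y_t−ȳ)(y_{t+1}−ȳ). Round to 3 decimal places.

2.237

Mean ȳ = (5.7 + 3.2 + 5.3 + 1.8 − 1.1 + 5.8 + 4.2 + 0.6 − 0.8 − 4.0)/10 = 2.0700
Σ_{t=1}^{9}(y_t−ȳ)(y_{t+1}−ȳ) = 22.3651
γ_1 = 22.3651 / 10 = 2.237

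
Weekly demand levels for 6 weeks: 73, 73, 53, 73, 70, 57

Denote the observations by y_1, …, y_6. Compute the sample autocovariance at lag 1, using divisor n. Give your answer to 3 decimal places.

-23.958

Mean ȳ = (73 + 73 + 53 + 73 + 70 + 57)/6 = 66.5000
Deviations: 6.5000, 6.5000, -13.5000, 6.5000, 3.5000, -9.5000
Σ_{t=1}^{5}(y_t−ȳ)(y_{t+1}−ȳ) = -143.7500
γ_1 = -143.7500 / 6 = -23.958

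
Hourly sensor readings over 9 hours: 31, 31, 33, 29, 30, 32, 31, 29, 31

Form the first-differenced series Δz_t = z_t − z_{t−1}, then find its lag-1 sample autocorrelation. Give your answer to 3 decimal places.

First differences Δz: 0, 2, -4, 1, 2, -1, -2, 2
Mean of differences = 0.0000
Numerator Σ(Δz_t−Δz̄)(Δz_{t+1}−Δz̄) = -14.0000
Denominator Σ(Δz_t−Δz̄)² = 34.0000
r_1(Δz) = -14.0000 / 34.0000 = -0.412

-0.412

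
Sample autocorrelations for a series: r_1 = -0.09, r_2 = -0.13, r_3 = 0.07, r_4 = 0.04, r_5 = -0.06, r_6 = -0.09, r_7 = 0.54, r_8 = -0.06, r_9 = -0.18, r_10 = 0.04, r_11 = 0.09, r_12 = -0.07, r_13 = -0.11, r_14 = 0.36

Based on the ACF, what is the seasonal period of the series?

The largest autocorrelation is r_7 = 0.54, with a weaker echo at lag 14 (0.36); the remaining lags stay at or below 0.09.
The dominant spike at lag 7 indicates a seasonal period of 7.

7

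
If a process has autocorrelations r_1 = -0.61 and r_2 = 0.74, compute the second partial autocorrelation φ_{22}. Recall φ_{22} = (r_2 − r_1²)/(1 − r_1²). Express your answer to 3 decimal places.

φ_{22} = (r_2 − r_1²) / (1 − r_1²)
r_1² = (-0.61)² = 0.3721
Numerator = 0.74 − 0.3721 = 0.3679; denominator = 1 − 0.3721 = 0.6279
φ_{22} = 0.3679 / 0.6279 = 0.586

0.586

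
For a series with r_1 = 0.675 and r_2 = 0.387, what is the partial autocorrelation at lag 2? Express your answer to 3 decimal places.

φ_{22} = (r_2 − r_1²) / (1 − r_1²)
r_1² = (0.675)² = 0.455625
Numerator = 0.387 − 0.4556 = -0.0686; denominator = 1 − 0.4556 = 0.5444
φ_{22} = -0.0686 / 0.5444 = -0.126

-0.126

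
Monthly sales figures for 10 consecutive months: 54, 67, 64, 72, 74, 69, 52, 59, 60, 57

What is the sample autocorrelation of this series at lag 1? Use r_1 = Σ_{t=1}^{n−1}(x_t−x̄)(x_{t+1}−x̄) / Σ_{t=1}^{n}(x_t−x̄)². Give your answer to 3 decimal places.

0.295

Mean x̄ = (54 + 67 + 64 + 72 + 74 + 69 + 52 + 59 + 60 + 57)/10 = 62.8000
Numerator Σ_{t=1}^{9}(x_t−x̄)(x_{t+1}−x̄) = 152.5600
Denominator Σ(x_t−x̄)² = 517.6000
r_1 = 152.5600 / 517.6000 = 0.295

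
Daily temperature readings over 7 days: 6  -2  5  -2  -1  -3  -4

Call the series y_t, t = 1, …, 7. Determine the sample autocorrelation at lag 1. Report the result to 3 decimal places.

Mean ȳ = (6 − 2 + 5 − 2 − 1 − 3 − 4)/7 = -0.1429
Deviations from mean: 6.1429, -1.8571, 5.1429, -1.8571, -0.8571, -2.8571, -3.8571
Σ(y_t−ȳ)(y_{t+1}−ȳ) = (-11.4082) + (-9.5510) + (-9.5510) + (1.5918) + (2.4490) + (11.0204) = -15.4490
Denominator Σ(y_t−ȳ)² = 94.8571
r_1 = -15.4490 / 94.8571 = -0.163

-0.163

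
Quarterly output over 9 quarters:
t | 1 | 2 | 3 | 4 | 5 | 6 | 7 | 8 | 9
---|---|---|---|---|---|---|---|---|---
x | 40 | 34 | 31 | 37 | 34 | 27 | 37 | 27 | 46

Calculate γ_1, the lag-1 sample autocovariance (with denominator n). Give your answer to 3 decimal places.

-14.117

Mean x̄ = (40 + 34 + 31 + 37 + 34 + 27 + 37 + 27 + 46)/9 = 34.7778
Σ_{t=1}^{8}(x_t−x̄)(x_{t+1}−x̄) = -127.0494
γ_1 = -127.0494 / 9 = -14.117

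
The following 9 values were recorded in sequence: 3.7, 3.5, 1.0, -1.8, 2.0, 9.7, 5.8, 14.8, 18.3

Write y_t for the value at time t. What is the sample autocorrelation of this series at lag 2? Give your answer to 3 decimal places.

0.161

Mean ȳ = (3.7 + 3.5 + 1.0 − 1.8 + 2.0 + 9.7 + 5.8 + 14.8 + 18.3)/9 = 6.3333
Σ(y_t−ȳ)(y_{t+2}−ȳ) = (14.0444) + (23.0444) + (23.1111) + (-27.3822) + (2.3111) + (28.5044) + (-6.3822) = 57.2511
Denominator Σ(y_t−ȳ)² = 354.8400
r_2 = 57.2511 / 354.8400 = 0.161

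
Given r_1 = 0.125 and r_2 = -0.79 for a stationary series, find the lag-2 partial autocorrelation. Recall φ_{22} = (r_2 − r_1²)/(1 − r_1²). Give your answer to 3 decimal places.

-0.818

φ_{22} = (r_2 − r_1²) / (1 − r_1²)
r_1² = (0.125)² = 0.015625
Numerator = -0.79 − 0.0156 = -0.8056; denominator = 1 − 0.0156 = 0.9844
φ_{22} = -0.8056 / 0.9844 = -0.818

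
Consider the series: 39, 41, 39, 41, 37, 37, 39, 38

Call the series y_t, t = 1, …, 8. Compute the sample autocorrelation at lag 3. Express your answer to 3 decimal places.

Mean ȳ = (39 + 41 + 39 + 41 + 37 + 37 + 39 + 38)/8 = 38.8750
Numerator Σ_{t=1}^{5}(y_t−ȳ)(y_{t+3}−ȳ) = -2.0469
Denominator Σ(y_t−ȳ)² = 16.8750
r_3 = -2.0469 / 16.8750 = -0.121

-0.121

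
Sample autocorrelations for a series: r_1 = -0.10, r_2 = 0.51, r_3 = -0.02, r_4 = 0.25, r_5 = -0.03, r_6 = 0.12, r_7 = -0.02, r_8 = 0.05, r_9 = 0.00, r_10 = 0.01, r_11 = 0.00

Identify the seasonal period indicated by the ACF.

2

The largest autocorrelation is r_2 = 0.51, with a weaker echo at lag 4 (0.25); the remaining lags stay at or below 0.12.
The dominant spike at lag 2 indicates a seasonal period of 2.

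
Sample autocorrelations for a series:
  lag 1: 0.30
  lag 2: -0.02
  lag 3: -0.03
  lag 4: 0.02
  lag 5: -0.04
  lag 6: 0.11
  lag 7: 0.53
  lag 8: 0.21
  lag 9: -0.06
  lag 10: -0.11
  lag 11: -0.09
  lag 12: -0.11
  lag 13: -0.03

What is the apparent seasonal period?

The largest autocorrelation is r_7 = 0.53; the remaining lags stay at or below 0.30.
The dominant spike at lag 7 indicates a seasonal period of 7.

7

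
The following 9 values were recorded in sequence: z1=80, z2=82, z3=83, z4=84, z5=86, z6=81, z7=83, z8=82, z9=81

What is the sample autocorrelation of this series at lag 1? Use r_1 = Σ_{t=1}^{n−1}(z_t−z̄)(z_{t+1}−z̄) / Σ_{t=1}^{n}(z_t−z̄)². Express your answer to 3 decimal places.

Mean z̄ = (80 + 82 + 83 + 84 + 86 + 81 + 83 + 82 + 81)/9 = 82.4444
Numerator Σ_{t=1}^{8}(z_t−z̄)(z_{t+1}−z̄) = 1.6914
Denominator Σ(z_t−z̄)² = 26.2222
r_1 = 1.6914 / 26.2222 = 0.065

0.065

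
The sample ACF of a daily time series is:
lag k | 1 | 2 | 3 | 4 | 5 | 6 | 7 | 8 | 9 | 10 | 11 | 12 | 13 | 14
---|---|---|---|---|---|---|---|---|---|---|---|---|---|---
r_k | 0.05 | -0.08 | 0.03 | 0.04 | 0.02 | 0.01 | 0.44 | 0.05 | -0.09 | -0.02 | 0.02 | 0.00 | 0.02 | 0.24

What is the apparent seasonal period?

7

The largest autocorrelation is r_7 = 0.44, with a weaker echo at lag 14 (0.24); the remaining lags stay at or below 0.05.
The dominant spike at lag 7 indicates a seasonal period of 7.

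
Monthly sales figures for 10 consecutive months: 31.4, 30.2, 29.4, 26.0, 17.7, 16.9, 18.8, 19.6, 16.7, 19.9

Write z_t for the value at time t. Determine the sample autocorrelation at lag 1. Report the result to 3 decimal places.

0.698

Mean z̄ = (31.4 + 30.2 + 29.4 + 26.0 + 17.7 + 16.9 + 18.8 + 19.6 + 16.7 + 19.9)/10 = 22.6600
Numerator Σ_{t=1}^{9}(z_t−z̄)(z_{t+1}−z̄) = 219.9664
Denominator Σ(z_t−z̄)² = 315.0040
r_1 = 219.9664 / 315.0040 = 0.698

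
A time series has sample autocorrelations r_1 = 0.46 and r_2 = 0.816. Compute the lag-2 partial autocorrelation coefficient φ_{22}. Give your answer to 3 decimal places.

φ_{22} = (r_2 − r_1²) / (1 − r_1²)
r_1² = (0.46)² = 0.2116
Numerator = 0.816 − 0.2116 = 0.6044; denominator = 1 − 0.2116 = 0.7884
φ_{22} = 0.6044 / 0.7884 = 0.767

0.767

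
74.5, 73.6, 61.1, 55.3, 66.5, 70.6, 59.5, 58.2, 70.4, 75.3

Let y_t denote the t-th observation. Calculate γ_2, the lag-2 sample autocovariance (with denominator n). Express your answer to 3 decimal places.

-30.301

Mean ȳ = (74.5 + 73.6 + 61.1 + 55.3 + 66.5 + 70.6 + 59.5 + 58.2 + 70.4 + 75.3)/10 = 66.5000
Σ_{t=1}^{8}(y_t−ȳ)(y_{t+2}−ȳ) = -303.0100
γ_2 = -303.0100 / 10 = -30.301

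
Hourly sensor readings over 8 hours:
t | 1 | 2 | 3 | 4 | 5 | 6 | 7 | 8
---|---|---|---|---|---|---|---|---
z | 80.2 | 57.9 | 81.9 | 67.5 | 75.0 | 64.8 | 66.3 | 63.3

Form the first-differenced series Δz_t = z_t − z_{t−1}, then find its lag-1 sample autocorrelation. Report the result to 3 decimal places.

-0.759

First differences Δz: -22.3, 24.0, -14.4, 7.5, -10.2, 1.5, -3.0
Mean of differences = -2.4143
Numerator Σ(Δz_t−Δz̄)(Δz_{t+1}−Δz̄) = -1070.6488
Denominator Σ(Δz_t−Δz̄)² = 1411.3886
r_1(Δz) = -1070.6488 / 1411.3886 = -0.759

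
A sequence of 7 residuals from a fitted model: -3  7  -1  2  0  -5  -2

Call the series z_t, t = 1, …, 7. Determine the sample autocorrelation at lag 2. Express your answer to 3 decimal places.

Mean z̄ = (-3 + 7 − 1 + 2 + 0 − 5 − 2)/7 = -0.2857
Σ(z_t−z̄)(z_{t+2}−z̄) = (1.9388) + (16.6531) + (-0.2041) + (-10.7755) + (-0.4898) = 7.1224
Denominator Σ(z_t−z̄)² = 91.4286
r_2 = 7.1224 / 91.4286 = 0.078

0.078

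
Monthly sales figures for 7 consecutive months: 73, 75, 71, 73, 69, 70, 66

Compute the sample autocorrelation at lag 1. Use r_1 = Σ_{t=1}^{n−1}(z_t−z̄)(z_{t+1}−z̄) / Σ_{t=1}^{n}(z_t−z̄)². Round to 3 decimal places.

0.204

Mean z̄ = (73 + 75 + 71 + 73 + 69 + 70 + 66)/7 = 71.0000
Numerator Σ_{t=1}^{6}(z_t−z̄)(z_{t+1}−z̄) = 11.0000
Denominator Σ(z_t−z̄)² = 54.0000
r_1 = 11.0000 / 54.0000 = 0.204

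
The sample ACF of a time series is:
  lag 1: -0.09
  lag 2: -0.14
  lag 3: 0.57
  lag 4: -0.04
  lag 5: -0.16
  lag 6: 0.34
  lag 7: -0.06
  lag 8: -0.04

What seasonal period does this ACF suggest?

3

The largest autocorrelation is r_3 = 0.57, with a weaker echo at lag 6 (0.34); the remaining lags stay at or below -0.04.
The dominant spike at lag 3 indicates a seasonal period of 3.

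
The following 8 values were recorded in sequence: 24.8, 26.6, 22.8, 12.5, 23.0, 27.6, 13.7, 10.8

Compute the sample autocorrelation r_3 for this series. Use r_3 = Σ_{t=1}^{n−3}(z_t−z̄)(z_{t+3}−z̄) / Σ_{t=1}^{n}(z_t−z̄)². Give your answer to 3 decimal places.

Mean z̄ = (24.8 + 26.6 + 22.8 + 12.5 + 23.0 + 27.6 + 13.7 + 10.8)/8 = 20.2250
Deviations from mean: 4.5750, 6.3750, 2.5750, -7.7250, 2.7750, 7.3750, -6.5250, -9.4250
Numerator Σ_{t=1}^{5}(z_t−z̄)(z_{t+3}−z̄) = 25.5906
Denominator Σ(z_t−z̄)² = 321.3750
r_3 = 25.5906 / 321.3750 = 0.080

0.080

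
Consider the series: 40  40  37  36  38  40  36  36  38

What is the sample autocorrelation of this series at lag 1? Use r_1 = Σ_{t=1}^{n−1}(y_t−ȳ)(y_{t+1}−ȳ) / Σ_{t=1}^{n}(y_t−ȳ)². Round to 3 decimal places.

Mean ȳ = (40 + 40 + 37 + 36 + 38 + 40 + 36 + 36 + 38)/9 = 37.8889
Numerator Σ_{t=1}^{8}(y_t−ȳ)(y_{t+1}−ȳ) = 3.6543
Denominator Σ(y_t−ȳ)² = 24.8889
r_1 = 3.6543 / 24.8889 = 0.147

0.147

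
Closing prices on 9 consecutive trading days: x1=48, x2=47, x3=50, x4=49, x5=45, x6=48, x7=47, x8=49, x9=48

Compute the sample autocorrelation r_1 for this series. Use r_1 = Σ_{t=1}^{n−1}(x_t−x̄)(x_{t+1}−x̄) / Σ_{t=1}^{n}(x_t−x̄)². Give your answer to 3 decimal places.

-0.244

Mean x̄ = (48 + 47 + 50 + 49 + 45 + 48 + 47 + 49 + 48)/9 = 47.8889
Numerator Σ_{t=1}^{8}(x_t−x̄)(x_{t+1}−x̄) = -4.1235
Denominator Σ(x_t−x̄)² = 16.8889
r_1 = -4.1235 / 16.8889 = -0.244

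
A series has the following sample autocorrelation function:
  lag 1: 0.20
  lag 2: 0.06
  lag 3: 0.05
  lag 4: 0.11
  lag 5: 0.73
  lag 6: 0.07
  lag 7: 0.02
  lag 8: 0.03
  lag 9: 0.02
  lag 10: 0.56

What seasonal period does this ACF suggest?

The largest autocorrelation is r_5 = 0.73, with a weaker echo at lag 10 (0.56); the remaining lags stay at or below 0.20. The elevated value at lag 1 (0.20), dropping to 0.06 at lag 2, reflects decaying short-term dependence rather than seasonality.
The dominant spike at lag 5 indicates a seasonal period of 5.

5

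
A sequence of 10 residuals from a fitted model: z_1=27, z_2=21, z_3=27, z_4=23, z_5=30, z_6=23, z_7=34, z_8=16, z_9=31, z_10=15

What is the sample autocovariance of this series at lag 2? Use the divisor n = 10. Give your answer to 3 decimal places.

Mean z̄ = (27 + 21 + 27 + 23 + 30 + 23 + 34 + 16 + 31 + 15)/10 = 24.7000
Σ_{t=1}^{8}(z_t−z̄)(z_{t+2}−z̄) = 233.7200
γ_2 = 233.7200 / 10 = 23.372

23.372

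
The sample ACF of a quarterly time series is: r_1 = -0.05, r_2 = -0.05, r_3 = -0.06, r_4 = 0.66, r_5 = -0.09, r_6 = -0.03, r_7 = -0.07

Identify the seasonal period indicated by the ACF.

4

The largest autocorrelation is r_4 = 0.66; the remaining lags stay at or below -0.03.
The dominant spike at lag 4 indicates a seasonal period of 4.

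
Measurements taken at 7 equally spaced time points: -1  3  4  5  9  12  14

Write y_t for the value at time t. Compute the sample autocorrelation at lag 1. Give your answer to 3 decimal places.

Mean ȳ = (-1 + 3 + 4 + 5 + 9 + 12 + 14)/7 = 6.5714
Deviations from mean: -7.5714, -3.5714, -2.5714, -1.5714, 2.4286, 5.4286, 7.4286
Numerator Σ_{t=1}^{6}(y_t−ȳ)(y_{t+1}−ȳ) = 89.9592
Denominator Σ(y_t−ȳ)² = 169.7143
r_1 = 89.9592 / 169.7143 = 0.530

0.530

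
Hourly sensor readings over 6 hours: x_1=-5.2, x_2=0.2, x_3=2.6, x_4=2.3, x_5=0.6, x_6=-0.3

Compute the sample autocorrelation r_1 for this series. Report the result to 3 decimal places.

0.163

Mean x̄ = (-5.2 + 0.2 + 2.6 + 2.3 + 0.6 − 0.3)/6 = 0.0333
Deviations from mean: -5.2333, 0.1667, 2.5667, 2.2667, 0.5667, -0.3333
Σ(x_t−x̄)(x_{t+1}−x̄) = (-0.8722) + (0.4278) + (5.8178) + (1.2844) + (-0.1889) = 6.4689
Denominator Σ(x_t−x̄)² = 39.5733
r_1 = 6.4689 / 39.5733 = 0.163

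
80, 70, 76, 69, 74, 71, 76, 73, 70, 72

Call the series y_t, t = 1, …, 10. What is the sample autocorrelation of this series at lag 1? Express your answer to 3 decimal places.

-0.472

Mean ȳ = (80 + 70 + 76 + 69 + 74 + 71 + 76 + 73 + 70 + 72)/10 = 73.1000
Numerator Σ_{t=1}^{9}(y_t−ȳ)(y_{t+1}−ȳ) = -50.5100
Denominator Σ(y_t−ȳ)² = 106.9000
r_1 = -50.5100 / 106.9000 = -0.472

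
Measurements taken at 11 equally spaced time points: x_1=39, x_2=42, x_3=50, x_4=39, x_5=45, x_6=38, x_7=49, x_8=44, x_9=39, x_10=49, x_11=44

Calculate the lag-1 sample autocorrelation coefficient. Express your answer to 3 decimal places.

-0.497

Mean x̄ = (39 + 42 + 50 + 39 + 45 + 38 + 49 + 44 + 39 + 49 + 44)/11 = 43.4545
Numerator Σ_{t=1}^{10}(x_t−x̄)(x_{t+1}−x̄) = -98.8430
Denominator Σ(x_t−x̄)² = 198.7273
r_1 = -98.8430 / 198.7273 = -0.497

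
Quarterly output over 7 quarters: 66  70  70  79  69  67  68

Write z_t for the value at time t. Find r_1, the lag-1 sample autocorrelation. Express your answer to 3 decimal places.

0.006

Mean z̄ = (66 + 70 + 70 + 79 + 69 + 67 + 68)/7 = 69.8571
Deviations from mean: -3.8571, 0.1429, 0.1429, 9.1429, -0.8571, -2.8571, -1.8571
Numerator Σ_{t=1}^{6}(z_t−z̄)(z_{t+1}−z̄) = 0.6939
Denominator Σ(z_t−z̄)² = 110.8571
r_1 = 0.6939 / 110.8571 = 0.006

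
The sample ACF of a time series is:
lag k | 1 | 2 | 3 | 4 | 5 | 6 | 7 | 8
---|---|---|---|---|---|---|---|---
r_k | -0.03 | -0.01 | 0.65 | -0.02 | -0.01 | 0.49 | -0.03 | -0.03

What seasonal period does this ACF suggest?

3

The largest autocorrelation is r_3 = 0.65, with a weaker echo at lag 6 (0.49); the remaining lags stay at or below -0.01.
The dominant spike at lag 3 indicates a seasonal period of 3.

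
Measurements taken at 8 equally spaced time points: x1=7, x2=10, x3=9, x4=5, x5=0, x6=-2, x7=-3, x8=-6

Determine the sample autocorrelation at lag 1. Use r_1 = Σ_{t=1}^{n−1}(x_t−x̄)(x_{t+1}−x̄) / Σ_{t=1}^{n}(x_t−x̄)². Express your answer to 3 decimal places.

0.690

Mean x̄ = (7 + 10 + 9 + 5 + 0 − 2 − 3 − 6)/8 = 2.5000
Deviations from mean: 4.5000, 7.5000, 6.5000, 2.5000, -2.5000, -4.5000, -5.5000, -8.5000
Σ(x_t−x̄)(x_{t+1}−x̄) = (33.7500) + (48.7500) + (16.2500) + (-6.2500) + (11.2500) + (24.7500) + (46.7500) = 175.2500
Denominator Σ(x_t−x̄)² = 254.0000
r_1 = 175.2500 / 254.0000 = 0.690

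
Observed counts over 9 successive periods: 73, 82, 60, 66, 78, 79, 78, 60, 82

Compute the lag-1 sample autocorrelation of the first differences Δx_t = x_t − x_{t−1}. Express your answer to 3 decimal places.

-0.389

First differences Δx: 9, -22, 6, 12, 1, -1, -18, 22
Mean of differences = 1.1250
Numerator Σ(Δx_t−Δx̄)(Δx_{t+1}−Δx̄) = -601.5156
Denominator Σ(Δx_t−Δx̄)² = 1544.8750
r_1(Δx) = -601.5156 / 1544.8750 = -0.389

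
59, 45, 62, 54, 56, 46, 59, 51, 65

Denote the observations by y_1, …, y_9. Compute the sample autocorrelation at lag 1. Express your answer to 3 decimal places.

Mean ȳ = (59 + 45 + 62 + 54 + 56 + 46 + 59 + 51 + 65)/9 = 55.2222
Numerator Σ_{t=1}^{8}(y_t−ȳ)(y_{t+1}−ȳ) = -216.3827
Denominator Σ(y_t−ȳ)² = 379.5556
r_1 = -216.3827 / 379.5556 = -0.570

-0.570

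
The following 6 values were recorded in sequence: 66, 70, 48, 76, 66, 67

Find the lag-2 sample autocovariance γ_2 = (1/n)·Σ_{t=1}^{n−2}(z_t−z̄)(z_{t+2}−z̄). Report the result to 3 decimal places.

Mean z̄ = (66 + 70 + 48 + 76 + 66 + 67)/6 = 65.5000
Deviations: 0.5000, 4.5000, -17.5000, 10.5000, 0.5000, 1.5000
Σ_{t=1}^{4}(z_t−z̄)(z_{t+2}−z̄) = 45.5000
γ_2 = 45.5000 / 6 = 7.583

7.583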